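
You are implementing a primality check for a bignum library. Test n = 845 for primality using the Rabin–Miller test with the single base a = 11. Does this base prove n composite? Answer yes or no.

n − 1 = 844 = 2^2 · 211, so s = 2 and d = 211.
x_0 = 11^211 mod 845 = 821.
x_0 is neither 1 nor 844, so continue squaring.
x_1 = 821^2 mod 845 = 576.
Reached i = s−1 = 1 without hitting −1: 11 is a Miller–Rabin witness and 845 is composite.

yes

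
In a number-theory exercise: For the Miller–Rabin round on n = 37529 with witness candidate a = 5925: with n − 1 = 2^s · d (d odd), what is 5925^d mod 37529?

n − 1 = 37528 = 2^3 · 4691, so s = 3 and d = 4691.
5925^4691 mod 37529 = 4395.

4395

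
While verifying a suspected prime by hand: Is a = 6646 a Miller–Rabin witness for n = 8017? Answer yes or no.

no

n − 1 = 8016 = 2^4 · 501, so s = 4 and d = 501.
Repeated squaring mod 8017: 6646^1 ≡ 6646, 6646^2 ≡ 3663, 6646^4 ≡ 5128, 6646^8 ≡ 624, 6646^16 ≡ 4560, 6646^32 ≡ 5519, 6646^64 ≡ 2778, 6646^128 ≡ 4930, 6646^256 ≡ 5373.
501 = 256 + 128 + 64 + 32 + 16 + 4 + 1, so 6646^501 ≡ 5373·4930·2778·5519·4560·5128·6646 ≡ 3269 (mod 8017).
x_0 = 6646^501 mod 8017 = 3269.
x_0 is neither 1 nor 8016, so continue squaring.
x_1 = 3269^2 mod 8017 = 7717.
x_2 = 7717^2 mod 8017 = 1813.
x_3 = 1813^2 mod 8017 = 8016.
x_3 ≡ −1, so 6646 is not a witness.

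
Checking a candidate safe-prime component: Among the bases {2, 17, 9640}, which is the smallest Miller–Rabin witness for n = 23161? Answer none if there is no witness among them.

2

n − 1 = 23160 = 2^3 · 2895, so s = 3 and d = 2895.
Base 2: x_0 = 2^2895 mod 23161 = 9664. x_0 is neither 1 nor 23160, so continue squaring. x_1 = 9664^2 mod 23161 = 7744. x_2 = 7744^2 mod 23161 = 5707. Reached i = s−1 = 2 without hitting −1: 2 is a Miller–Rabin witness and 23161 is composite.
Base 17: x_0 = 17^2895 mod 23161 = 19330. x_0 is neither 1 nor 23160, so continue squaring. x_1 = 19330^2 mod 23161 = 15648. x_2 = 15648^2 mod 23161 = 1812. Reached i = s−1 = 2 without hitting −1: 17 is a Miller–Rabin witness and 23161 is composite.
Base 9640: x_0 = 9640^2895 mod 23161 = 837. x_0 is neither 1 nor 23160, so continue squaring. x_1 = 837^2 mod 23161 = 5739. x_2 = 5739^2 mod 23161 = 1179. Reached i = s−1 = 2 without hitting −1: 9640 is a Miller–Rabin witness and 23161 is composite.
The smallest witness among the given bases is 2.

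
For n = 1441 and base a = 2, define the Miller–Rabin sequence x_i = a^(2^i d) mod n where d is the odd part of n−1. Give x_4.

1409

n − 1 = 1440 = 2^5 · 45, so s = 5 and d = 45.
Repeated squaring mod 1441: 2^1 ≡ 2, 2^2 ≡ 4, 2^4 ≡ 16, 2^8 ≡ 256, 2^16 ≡ 691, 2^32 ≡ 510.
45 = 32 + 8 + 4 + 1, so 2^45 ≡ 510·256·16·2 ≡ 461 (mod 1441).
x_0 = 461.
x_1 = 461^2 mod 1441 = 694.
x_2 = 694^2 mod 1441 = 342.
x_3 = 342^2 mod 1441 = 243.
x_4 = 243^2 mod 1441 = 1409.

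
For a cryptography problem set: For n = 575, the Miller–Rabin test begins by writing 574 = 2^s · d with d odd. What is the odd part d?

287

Halving: 574 → 287; 287 is odd.
So 574 = 2^1 · 287.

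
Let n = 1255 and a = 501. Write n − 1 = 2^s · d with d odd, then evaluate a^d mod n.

n − 1 = 1254 = 2^1 · 627, so s = 1 and d = 627.
Repeated squaring mod 1255: 501^1 ≡ 501, 501^2 ≡ 1, 501^4 ≡ 1, 501^8 ≡ 1, 501^16 ≡ 1, 501^32 ≡ 1, 501^64 ≡ 1, 501^128 ≡ 1, 501^256 ≡ 1, 501^512 ≡ 1.
627 = 512 + 64 + 32 + 16 + 2 + 1, so 501^627 ≡ 1·1·1·1·1·501 ≡ 501 (mod 1255).

501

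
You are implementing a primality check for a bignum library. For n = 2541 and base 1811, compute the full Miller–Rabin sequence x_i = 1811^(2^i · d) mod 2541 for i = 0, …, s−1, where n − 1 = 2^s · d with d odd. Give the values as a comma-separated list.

n − 1 = 2540 = 2^2 · 635, so s = 2 and d = 635.
x_0 = 1811^635 mod 2541 = 395.
x_1 = 395^2 mod 2541 = 1024.

395, 1024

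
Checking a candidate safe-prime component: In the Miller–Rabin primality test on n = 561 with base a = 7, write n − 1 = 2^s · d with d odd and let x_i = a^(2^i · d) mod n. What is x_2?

n − 1 = 560 = 2^4 · 35, so s = 4 and d = 35.
Repeated squaring mod 561: 7^1 ≡ 7, 7^2 ≡ 49, 7^4 ≡ 157, 7^8 ≡ 526, 7^16 ≡ 103, 7^32 ≡ 511.
35 = 32 + 2 + 1, so 7^35 ≡ 511·49·7 ≡ 241 (mod 561).
x_0 = 241.
x_1 = 241^2 mod 561 = 298.
x_2 = 298^2 mod 561 = 166.

166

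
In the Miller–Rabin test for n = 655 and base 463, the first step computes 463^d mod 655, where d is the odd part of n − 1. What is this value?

n − 1 = 654 = 2^1 · 327, so s = 1 and d = 327.
463^327 mod 655 = 602.

602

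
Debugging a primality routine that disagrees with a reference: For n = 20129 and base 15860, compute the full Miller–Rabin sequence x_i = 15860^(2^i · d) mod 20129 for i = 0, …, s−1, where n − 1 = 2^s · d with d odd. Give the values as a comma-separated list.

n − 1 = 20128 = 2^5 · 629, so s = 5 and d = 629.
x_0 = 15860^629 mod 20129 = 17365.
x_1 = 17365^2 mod 20129 = 10805.
x_2 = 10805^2 mod 20129 = 19954.
x_3 = 19954^2 mod 20129 = 10496.
x_4 = 10496^2 mod 20129 = 20128.

17365, 10805, 19954, 10496, 20128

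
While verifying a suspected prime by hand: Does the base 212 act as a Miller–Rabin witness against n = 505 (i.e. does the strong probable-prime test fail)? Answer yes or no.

no

n − 1 = 504 = 2^3 · 63, so s = 3 and d = 63.
x_0 = 212^63 mod 505 = 293.
x_0 is neither 1 nor 504, so continue squaring.
x_1 = 293^2 mod 505 = 504.
x_1 ≡ −1, so 212 is not a witness.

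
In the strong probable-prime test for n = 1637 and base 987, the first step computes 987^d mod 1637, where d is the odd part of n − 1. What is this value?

316

n − 1 = 1636 = 2^2 · 409, so s = 2 and d = 409.
987^409 mod 1637 = 316.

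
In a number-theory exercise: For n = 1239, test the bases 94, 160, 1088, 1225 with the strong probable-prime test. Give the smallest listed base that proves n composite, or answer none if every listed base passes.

n − 1 = 1238 = 2^1 · 619, so s = 1 and d = 619.
Base 94: x_0 = 94^619 mod 1239 = 787. x_0 ∉ {1, 1238} and s = 1, so 94 is a Miller–Rabin witness and 1239 is composite.
Base 160: x_0 = 160^619 mod 1239 = 1168. x_0 ∉ {1, 1238} and s = 1, so 160 is a Miller–Rabin witness and 1239 is composite.
Base 1088: x_0 = 1088^619 mod 1239 = 815. x_0 ∉ {1, 1238} and s = 1, so 1088 is a Miller–Rabin witness and 1239 is composite.
Base 1225: x_0 = 1225^619 mod 1239 = 931. x_0 ∉ {1, 1238} and s = 1, so 1225 is a Miller–Rabin witness and 1239 is composite.
The smallest witness among the given bases is 94.

94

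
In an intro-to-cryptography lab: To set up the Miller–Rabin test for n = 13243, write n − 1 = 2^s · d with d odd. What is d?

6621

Halving: 13242 → 6621; 6621 is odd.
So 13242 = 2^1 · 6621.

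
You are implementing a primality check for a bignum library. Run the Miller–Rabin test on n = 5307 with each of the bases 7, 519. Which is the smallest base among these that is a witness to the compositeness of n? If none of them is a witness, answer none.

7

n − 1 = 5306 = 2^1 · 2653, so s = 1 and d = 2653.
Base 7: x_0 = 7^2653 mod 5307 = 4264. x_0 ∉ {1, 5306} and s = 1, so 7 is a Miller–Rabin witness and 5307 is composite.
Base 519: x_0 = 519^2653 mod 5307 = 2274. x_0 ∉ {1, 5306} and s = 1, so 519 is a Miller–Rabin witness and 5307 is composite.
The smallest witness among the given bases is 7.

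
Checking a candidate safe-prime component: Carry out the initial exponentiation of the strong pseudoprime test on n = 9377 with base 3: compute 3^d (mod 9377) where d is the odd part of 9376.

1587

n − 1 = 9376 = 2^5 · 293, so s = 5 and d = 293.
3^293 mod 9377 = 1587.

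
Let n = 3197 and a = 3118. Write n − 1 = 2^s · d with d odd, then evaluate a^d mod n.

n − 1 = 3196 = 2^2 · 799, so s = 2 and d = 799.
Repeated squaring mod 3197: 3118^1 ≡ 3118, 3118^2 ≡ 3044, 3118^4 ≡ 1030, 3118^8 ≡ 2693, 3118^16 ≡ 1453, 3118^32 ≡ 1189, 3118^64 ≡ 647, 3118^128 ≡ 2999, 3118^256 ≡ 840, 3118^512 ≡ 2260.
799 = 512 + 256 + 16 + 8 + 4 + 2 + 1, so 3118^799 ≡ 2260·840·1453·2693·1030·3044·3118 ≡ 722 (mod 3197).

722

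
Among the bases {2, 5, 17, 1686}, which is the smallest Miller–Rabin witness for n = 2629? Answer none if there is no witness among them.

n − 1 = 2628 = 2^2 · 657, so s = 2 and d = 657.
Base 2: x_0 = 2^657 mod 2629 = 1591. x_0 is neither 1 nor 2628, so continue squaring. x_1 = 1591^2 mod 2629 = 2183. Reached i = s−1 = 1 without hitting −1: 2 is a Miller–Rabin witness and 2629 is composite.
Base 5: x_0 = 5^657 mod 2629 = 58. x_0 is neither 1 nor 2628, so continue squaring. x_1 = 58^2 mod 2629 = 735. Reached i = s−1 = 1 without hitting −1: 5 is a Miller–Rabin witness and 2629 is composite.
Base 17: x_0 = 17^657 mod 2629 = 800. x_0 is neither 1 nor 2628, so continue squaring. x_1 = 800^2 mod 2629 = 1153. Reached i = s−1 = 1 without hitting −1: 17 is a Miller–Rabin witness and 2629 is composite.
Base 1686: x_0 = 1686^657 mod 2629 = 911. x_0 is neither 1 nor 2628, so continue squaring. x_1 = 911^2 mod 2629 = 1786. Reached i = s−1 = 1 without hitting −1: 1686 is a Miller–Rabin witness and 2629 is composite.
The smallest witness among the given bases is 2.

2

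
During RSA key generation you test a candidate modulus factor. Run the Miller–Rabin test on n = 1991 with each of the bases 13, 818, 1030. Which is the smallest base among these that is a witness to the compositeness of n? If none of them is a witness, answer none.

n − 1 = 1990 = 2^1 · 995, so s = 1 and d = 995.
Base 13: x_0 = 13^995 mod 1991 = 967. x_0 ∉ {1, 1990} and s = 1, so 13 is a Miller–Rabin witness and 1991 is composite.
Base 818: x_0 = 818^995 mod 1991 = 463. x_0 ∉ {1, 1990} and s = 1, so 818 is a Miller–Rabin witness and 1991 is composite.
Base 1030: x_0 = 1030^995 mod 1991 = 725. x_0 ∉ {1, 1990} and s = 1, so 1030 is a Miller–Rabin witness and 1991 is composite.
The smallest witness among the given bases is 13.

13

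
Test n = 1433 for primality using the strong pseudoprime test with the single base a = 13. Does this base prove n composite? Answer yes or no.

no

n − 1 = 1432 = 2^3 · 179, so s = 3 and d = 179.
Repeated squaring mod 1433: 13^1 ≡ 13, 13^2 ≡ 169, 13^4 ≡ 1334, 13^8 ≡ 1203, 13^16 ≡ 1312, 13^32 ≡ 311, 13^64 ≡ 710, 13^128 ≡ 1117.
179 = 128 + 32 + 16 + 2 + 1, so 13^179 ≡ 1117·311·1312·169·13 ≡ 1432 (mod 1433).
x_0 = 13^179 mod 1433 = 1432.
x_0 = 1432 ≡ −1, so 13 is not a witness.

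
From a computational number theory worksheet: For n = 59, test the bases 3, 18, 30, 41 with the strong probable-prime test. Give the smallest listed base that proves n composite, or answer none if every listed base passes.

n − 1 = 58 = 2^1 · 29, so s = 1 and d = 29.
Base 3: x_0 = 3^29 mod 59 = 1. x_0 = 1, so 3 is not a witness.
Base 18: x_0 = 18^29 mod 59 = 58. x_0 = 58 ≡ −1, so 18 is not a witness.
Base 30: x_0 = 30^29 mod 59 = 58. x_0 = 58 ≡ −1, so 30 is not a witness.
Base 41: x_0 = 41^29 mod 59 = 1. x_0 = 1, so 41 is not a witness.
No listed base is a witness for 59.

none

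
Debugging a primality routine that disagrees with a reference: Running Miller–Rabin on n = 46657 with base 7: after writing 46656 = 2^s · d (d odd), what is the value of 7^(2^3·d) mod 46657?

n − 1 = 46656 = 2^6 · 729, so s = 6 and d = 729.
Repeated squaring mod 46657: 7^1 ≡ 7, 7^2 ≡ 49, 7^4 ≡ 2401, 7^8 ≡ 25990, 7^16 ≡ 26711, 7^32 ≡ 45334, 7^64 ≡ 24020, 7^128 ≡ 46595, 7^256 ≡ 3844, 7^512 ≡ 32724.
729 = 512 + 128 + 64 + 16 + 8 + 1, so 7^729 ≡ 32724·46595·24020·26711·25990·7 ≡ 31858 (mod 46657).
x_0 = 31858.
x_1 = 31858^2 mod 46657 = 2443.
x_2 = 2443^2 mod 46657 = 42810.
x_3 = 42810^2 mod 46657 = 9140.

9140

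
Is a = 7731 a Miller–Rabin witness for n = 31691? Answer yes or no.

yes

n − 1 = 31690 = 2^1 · 15845, so s = 1 and d = 15845.
x_0 = 7731^15845 mod 31691 = 28942.
x_0 ∉ {1, 31690} and s = 1, so 7731 is a Miller–Rabin witness and 31691 is composite.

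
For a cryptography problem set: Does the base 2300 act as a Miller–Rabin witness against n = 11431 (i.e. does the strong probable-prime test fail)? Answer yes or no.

yes

n − 1 = 11430 = 2^1 · 5715, so s = 1 and d = 5715.
x_0 = 2300^5715 mod 11431 = 2668.
x_0 ∉ {1, 11430} and s = 1, so 2300 is a Miller–Rabin witness and 11431 is composite.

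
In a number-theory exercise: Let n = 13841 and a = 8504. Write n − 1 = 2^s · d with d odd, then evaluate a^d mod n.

n − 1 = 13840 = 2^4 · 865, so s = 4 and d = 865.
Repeated squaring mod 13841: 8504^1 ≡ 8504, 8504^2 ≡ 12632, 8504^4 ≡ 8376, 8504^8 ≡ 11188, 8504^16 ≡ 7181, 8504^32 ≡ 9036, 8504^64 ≡ 1237, 8504^128 ≡ 7659, 8504^256 ≡ 2123, 8504^512 ≡ 8804.
865 = 512 + 256 + 64 + 32 + 1, so 8504^865 ≡ 8804·2123·1237·9036·8504 ≡ 1456 (mod 13841).

1456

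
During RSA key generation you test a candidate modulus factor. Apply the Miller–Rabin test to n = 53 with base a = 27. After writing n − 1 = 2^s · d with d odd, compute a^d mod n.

n − 1 = 52 = 2^2 · 13, so s = 2 and d = 13.
27^13 mod 53 = 23.

23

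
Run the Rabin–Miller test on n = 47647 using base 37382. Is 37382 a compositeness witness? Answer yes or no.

n − 1 = 47646 = 2^1 · 23823, so s = 1 and d = 23823.
x_0 = 37382^23823 mod 47647 = 29262.
x_0 ∉ {1, 47646} and s = 1, so 37382 is a Miller–Rabin witness and 47647 is composite.

yes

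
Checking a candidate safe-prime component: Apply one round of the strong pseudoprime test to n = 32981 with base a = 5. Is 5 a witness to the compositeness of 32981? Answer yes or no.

n − 1 = 32980 = 2^2 · 8245, so s = 2 and d = 8245.
Repeated squaring mod 32981: 5^1 ≡ 5, 5^2 ≡ 25, 5^4 ≡ 625, 5^8 ≡ 27834, 5^16 ≡ 7866, 5^32 ≡ 1600, 5^64 ≡ 20463, 5^128 ≡ 7593, 5^256 ≡ 2861, 5^512 ≡ 6033, 5^1024 ≡ 19046, 5^2048 ≡ 25078, 5^4096 ≡ 24376, 5^8192 ≡ 3680.
8245 = 8192 + 32 + 16 + 4 + 1, so 5^8245 ≡ 3680·1600·7866·625·5 ≡ 24887 (mod 32981).
x_0 = 5^8245 mod 32981 = 24887.
x_0 is neither 1 nor 32980, so continue squaring.
x_1 = 24887^2 mod 32981 = 12570.
Reached i = s−1 = 1 without hitting −1: 5 is a Miller–Rabin witness and 32981 is composite.

yes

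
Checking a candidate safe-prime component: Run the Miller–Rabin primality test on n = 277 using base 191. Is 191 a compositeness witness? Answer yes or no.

no

n − 1 = 276 = 2^2 · 69, so s = 2 and d = 69.
Repeated squaring mod 277: 191^1 ≡ 191, 191^2 ≡ 194, 191^4 ≡ 241, 191^8 ≡ 188, 191^16 ≡ 165, 191^32 ≡ 79, 191^64 ≡ 147.
69 = 64 + 4 + 1, so 191^69 ≡ 147·241·191 ≡ 1 (mod 277).
x_0 = 191^69 mod 277 = 1.
x_0 = 1, so 191 is not a witness.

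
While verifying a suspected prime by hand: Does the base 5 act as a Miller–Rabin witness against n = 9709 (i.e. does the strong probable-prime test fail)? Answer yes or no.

yes

n − 1 = 9708 = 2^2 · 2427, so s = 2 and d = 2427.
x_0 = 5^2427 mod 9709 = 6467.
x_0 is neither 1 nor 9708, so continue squaring.
x_1 = 6467^2 mod 9709 = 5426.
Reached i = s−1 = 1 without hitting −1: 5 is a Miller–Rabin witness and 9709 is composite.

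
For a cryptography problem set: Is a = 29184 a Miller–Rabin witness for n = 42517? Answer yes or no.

n − 1 = 42516 = 2^2 · 10629, so s = 2 and d = 10629.
x_0 = 29184^10629 mod 42517 = 38576.
x_0 is neither 1 nor 42516, so continue squaring.
x_1 = 38576^2 mod 42517 = 12776.
Reached i = s−1 = 1 without hitting −1: 29184 is a Miller–Rabin witness and 42517 is composite.

yes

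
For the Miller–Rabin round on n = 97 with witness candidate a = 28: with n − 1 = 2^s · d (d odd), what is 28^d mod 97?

30

n − 1 = 96 = 2^5 · 3, so s = 5 and d = 3.
28^3 mod 97 = 30.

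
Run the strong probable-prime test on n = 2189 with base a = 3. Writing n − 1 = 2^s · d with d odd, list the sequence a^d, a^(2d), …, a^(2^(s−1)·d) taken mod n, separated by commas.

471, 752

n − 1 = 2188 = 2^2 · 547, so s = 2 and d = 547.
x_0 = 3^547 mod 2189 = 471.
x_1 = 471^2 mod 2189 = 752.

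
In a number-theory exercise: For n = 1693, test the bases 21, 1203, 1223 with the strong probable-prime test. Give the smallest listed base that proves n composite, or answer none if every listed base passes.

none

n − 1 = 1692 = 2^2 · 423, so s = 2 and d = 423.
Base 21: x_0 = 21^423 mod 1693 = 1601. x_0 is neither 1 nor 1692, so continue squaring. x_1 = 1601^2 mod 1693 = 1692. x_1 ≡ −1, so 21 is not a witness.
Base 1203: x_0 = 1203^423 mod 1693 = 1. x_0 = 1, so 1203 is not a witness.
Base 1223: x_0 = 1223^423 mod 1693 = 1692. x_0 = 1692 ≡ −1, so 1223 is not a witness.
No listed base is a witness for 1693.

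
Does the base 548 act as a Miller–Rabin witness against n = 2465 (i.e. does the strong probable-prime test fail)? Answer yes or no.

no

n − 1 = 2464 = 2^5 · 77, so s = 5 and d = 77.
x_0 = 548^77 mod 2465 = 1143.
x_0 is neither 1 nor 2464, so continue squaring.
x_1 = 1143^2 mod 2465 = 2464.
x_1 ≡ −1, so 548 is not a witness.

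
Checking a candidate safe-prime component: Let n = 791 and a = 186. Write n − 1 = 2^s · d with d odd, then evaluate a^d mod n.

n − 1 = 790 = 2^1 · 395, so s = 1 and d = 395.
Repeated squaring mod 791: 186^1 ≡ 186, 186^2 ≡ 583, 186^4 ≡ 550, 186^8 ≡ 338, 186^16 ≡ 340, 186^32 ≡ 114, 186^64 ≡ 340, 186^128 ≡ 114, 186^256 ≡ 340.
395 = 256 + 128 + 8 + 2 + 1, so 186^395 ≡ 340·114·338·583·186 ≡ 268 (mod 791).

268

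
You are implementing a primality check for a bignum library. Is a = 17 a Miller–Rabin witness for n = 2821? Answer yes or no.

no

n − 1 = 2820 = 2^2 · 705, so s = 2 and d = 705.
x_0 = 17^705 mod 2821 = 2820.
x_0 = 2820 ≡ −1, so 17 is not a witness.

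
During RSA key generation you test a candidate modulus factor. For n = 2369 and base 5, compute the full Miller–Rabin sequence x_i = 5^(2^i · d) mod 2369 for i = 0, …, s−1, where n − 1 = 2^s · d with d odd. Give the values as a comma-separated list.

n − 1 = 2368 = 2^6 · 37, so s = 6 and d = 37.
x_0 = 5^37 mod 2369 = 2365.
x_1 = 2365^2 mod 2369 = 16.
x_2 = 16^2 mod 2369 = 256.
x_3 = 256^2 mod 2369 = 1573.
x_4 = 1573^2 mod 2369 = 1093.
x_5 = 1093^2 mod 2369 = 673.

2365, 16, 256, 1573, 1093, 673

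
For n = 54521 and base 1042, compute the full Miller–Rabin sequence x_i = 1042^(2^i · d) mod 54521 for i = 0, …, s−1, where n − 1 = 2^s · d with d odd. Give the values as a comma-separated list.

n − 1 = 54520 = 2^3 · 6815, so s = 3 and d = 6815.
x_0 = 1042^6815 mod 54521 = 5580.
x_1 = 5580^2 mod 54521 = 4909.
x_2 = 4909^2 mod 54521 = 54520.

5580, 4909, 54520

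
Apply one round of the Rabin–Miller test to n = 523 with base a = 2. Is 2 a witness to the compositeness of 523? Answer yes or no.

n − 1 = 522 = 2^1 · 261, so s = 1 and d = 261.
x_0 = 2^261 mod 523 = 522.
x_0 = 522 ≡ −1, so 2 is not a witness.

no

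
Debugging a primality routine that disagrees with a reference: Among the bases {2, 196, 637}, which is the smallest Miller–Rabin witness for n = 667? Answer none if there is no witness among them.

n − 1 = 666 = 2^1 · 333, so s = 1 and d = 333.
Base 2: x_0 = 2^333 mod 667 = 330. x_0 ∉ {1, 666} and s = 1, so 2 is a Miller–Rabin witness and 667 is composite.
Base 196: x_0 = 196^333 mod 667 = 325. x_0 ∉ {1, 666} and s = 1, so 196 is a Miller–Rabin witness and 667 is composite.
Base 637: x_0 = 637^333 mod 667 = 347. x_0 ∉ {1, 666} and s = 1, so 637 is a Miller–Rabin witness and 667 is composite.
The smallest witness among the given bases is 2.

2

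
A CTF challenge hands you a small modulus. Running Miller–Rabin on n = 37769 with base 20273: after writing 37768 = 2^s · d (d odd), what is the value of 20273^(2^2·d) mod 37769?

n − 1 = 37768 = 2^3 · 4721, so s = 3 and d = 4721.
x_0 = 20273^4721 mod 37769 = 4425.
x_1 = 4425^2 mod 37769 = 16283.
x_2 = 16283^2 mod 37769 = 35478.

35478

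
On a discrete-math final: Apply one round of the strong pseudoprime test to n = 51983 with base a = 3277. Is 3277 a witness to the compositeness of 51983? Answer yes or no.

yes

n − 1 = 51982 = 2^1 · 25991, so s = 1 and d = 25991.
By repeated squaring, 3277^25991 ≡ 25977 (mod 51983).
x_0 = 3277^25991 mod 51983 = 25977.
x_0 ∉ {1, 51982} and s = 1, so 3277 is a Miller–Rabin witness and 51983 is composite.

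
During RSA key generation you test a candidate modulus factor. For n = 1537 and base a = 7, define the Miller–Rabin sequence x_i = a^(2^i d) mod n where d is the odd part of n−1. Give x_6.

778

n − 1 = 1536 = 2^9 · 3, so s = 9 and d = 3.
x_0 = 7^3 mod 1537 = 343.
x_1 = 343^2 mod 1537 = 837.
x_2 = 837^2 mod 1537 = 1234.
x_3 = 1234^2 mod 1537 = 1126.
x_4 = 1126^2 mod 1537 = 1388.
x_5 = 1388^2 mod 1537 = 683.
x_6 = 683^2 mod 1537 = 778.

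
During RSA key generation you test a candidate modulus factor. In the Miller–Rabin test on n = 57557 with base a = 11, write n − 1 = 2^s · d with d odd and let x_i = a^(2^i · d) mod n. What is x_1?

1

n − 1 = 57556 = 2^2 · 14389, so s = 2 and d = 14389.
x_0 = 11^14389 mod 57557 = 1.
x_1 = 1^2 mod 57557 = 1.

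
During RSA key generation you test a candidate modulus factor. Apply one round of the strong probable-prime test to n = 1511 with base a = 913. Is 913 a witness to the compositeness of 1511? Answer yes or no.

n − 1 = 1510 = 2^1 · 755, so s = 1 and d = 755.
Repeated squaring mod 1511: 913^1 ≡ 913, 913^2 ≡ 1008, 913^4 ≡ 672, 913^8 ≡ 1306, 913^16 ≡ 1228, 913^32 ≡ 6, 913^64 ≡ 36, 913^128 ≡ 1296, 913^256 ≡ 895, 913^512 ≡ 195.
755 = 512 + 128 + 64 + 32 + 16 + 2 + 1, so 913^755 ≡ 195·1296·36·6·1228·1008·913 ≡ 1 (mod 1511).
x_0 = 913^755 mod 1511 = 1.
x_0 = 1, so 913 is not a witness.

no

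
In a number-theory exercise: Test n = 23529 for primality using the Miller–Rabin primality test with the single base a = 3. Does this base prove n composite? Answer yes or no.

yes

n − 1 = 23528 = 2^3 · 2941, so s = 3 and d = 2941.
Repeated squaring mod 23529: 3^1 ≡ 3, 3^2 ≡ 9, 3^4 ≡ 81, 3^8 ≡ 6561, 3^16 ≡ 12180, 3^32 ≡ 2055, 3^64 ≡ 11334, 3^128 ≡ 14745, 3^256 ≡ 7065, 3^512 ≡ 9216, 3^1024 ≡ 18495, 3^2048 ≡ 423.
2941 = 2048 + 512 + 256 + 64 + 32 + 16 + 8 + 4 + 1, so 3^2941 ≡ 423·9216·7065·11334·2055·12180·6561·81·3 ≡ 5118 (mod 23529).
x_0 = 3^2941 mod 23529 = 5118.
x_0 is neither 1 nor 23528, so continue squaring.
x_1 = 5118^2 mod 23529 = 6147.
x_2 = 6147^2 mod 23529 = 21564.
Reached i = s−1 = 2 without hitting −1: 3 is a Miller–Rabin witness and 23529 is composite.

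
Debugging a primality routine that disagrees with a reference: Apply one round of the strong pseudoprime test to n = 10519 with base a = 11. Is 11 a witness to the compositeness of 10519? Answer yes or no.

n − 1 = 10518 = 2^1 · 5259, so s = 1 and d = 5259.
x_0 = 11^5259 mod 10519 = 407.
x_0 ∉ {1, 10518} and s = 1, so 11 is a Miller–Rabin witness and 10519 is composite.

yes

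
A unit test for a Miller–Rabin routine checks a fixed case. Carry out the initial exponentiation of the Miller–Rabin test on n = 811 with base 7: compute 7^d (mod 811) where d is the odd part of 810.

1

n − 1 = 810 = 2^1 · 405, so s = 1 and d = 405.
Repeated squaring mod 811: 7^1 ≡ 7, 7^2 ≡ 49, 7^4 ≡ 779, 7^8 ≡ 213, 7^16 ≡ 764, 7^32 ≡ 587, 7^64 ≡ 705, 7^128 ≡ 693, 7^256 ≡ 137.
405 = 256 + 128 + 16 + 4 + 1, so 7^405 ≡ 137·693·764·779·7 ≡ 1 (mod 811).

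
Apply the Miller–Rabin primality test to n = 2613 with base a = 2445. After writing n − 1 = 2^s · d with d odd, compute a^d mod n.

n − 1 = 2612 = 2^2 · 653, so s = 2 and d = 653.
Repeated squaring mod 2613: 2445^1 ≡ 2445, 2445^2 ≡ 2094, 2445^4 ≡ 222, 2445^8 ≡ 2250, 2445^16 ≡ 1119, 2445^32 ≡ 534, 2445^64 ≡ 339, 2445^128 ≡ 2562, 2445^256 ≡ 2601, 2445^512 ≡ 144.
653 = 512 + 128 + 8 + 4 + 1, so 2445^653 ≡ 144·2562·2250·222·2445 ≡ 2016 (mod 2613).

2016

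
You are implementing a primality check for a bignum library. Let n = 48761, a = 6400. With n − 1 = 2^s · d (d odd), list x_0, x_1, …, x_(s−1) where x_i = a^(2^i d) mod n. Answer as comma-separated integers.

1, 1, 1

n − 1 = 48760 = 2^3 · 6095, so s = 3 and d = 6095.
x_0 = 6400^6095 mod 48761 = 1.
x_1 = 1^2 mod 48761 = 1.
x_2 = 1^2 mod 48761 = 1.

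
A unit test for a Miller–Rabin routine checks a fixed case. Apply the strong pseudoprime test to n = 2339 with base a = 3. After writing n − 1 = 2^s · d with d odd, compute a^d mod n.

1

n − 1 = 2338 = 2^1 · 1169, so s = 1 and d = 1169.
Repeated squaring mod 2339: 3^1 ≡ 3, 3^2 ≡ 9, 3^4 ≡ 81, 3^8 ≡ 1883, 3^16 ≡ 2104, 3^32 ≡ 1428, 3^64 ≡ 1915, 3^128 ≡ 2012, 3^256 ≡ 1674, 3^512 ≡ 154, 3^1024 ≡ 326.
1169 = 1024 + 128 + 16 + 1, so 3^1169 ≡ 326·2012·2104·3 ≡ 1 (mod 2339).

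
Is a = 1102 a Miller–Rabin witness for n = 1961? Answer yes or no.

n − 1 = 1960 = 2^3 · 245, so s = 3 and d = 245.
x_0 = 1102^245 mod 1961 = 1901.
x_0 is neither 1 nor 1960, so continue squaring.
x_1 = 1901^2 mod 1961 = 1639.
x_2 = 1639^2 mod 1961 = 1712.
Reached i = s−1 = 2 without hitting −1: 1102 is a Miller–Rabin witness and 1961 is composite.

yes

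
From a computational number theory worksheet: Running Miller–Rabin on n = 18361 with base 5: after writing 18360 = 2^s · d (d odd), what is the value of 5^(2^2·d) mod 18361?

n − 1 = 18360 = 2^3 · 2295, so s = 3 and d = 2295.
By repeated squaring, 5^2295 ≡ 2134 (mod 18361).
x_0 = 2134.
x_1 = 2134^2 mod 18361 = 428.
x_2 = 428^2 mod 18361 = 17935.

17935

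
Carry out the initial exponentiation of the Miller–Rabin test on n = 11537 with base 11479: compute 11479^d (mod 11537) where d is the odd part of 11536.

n − 1 = 11536 = 2^4 · 721, so s = 4 and d = 721.
By repeated squaring, 11479^721 ≡ 642 (mod 11537).

642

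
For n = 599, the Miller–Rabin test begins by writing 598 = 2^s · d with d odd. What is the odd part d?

299

Halving: 598 → 299; 299 is odd.
So 598 = 2^1 · 299.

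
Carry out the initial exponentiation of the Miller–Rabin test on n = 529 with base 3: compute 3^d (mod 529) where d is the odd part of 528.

n − 1 = 528 = 2^4 · 33, so s = 4 and d = 33.
3^33 mod 529 = 323.

323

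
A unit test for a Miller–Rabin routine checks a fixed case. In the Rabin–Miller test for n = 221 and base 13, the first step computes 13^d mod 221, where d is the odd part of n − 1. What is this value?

208

n − 1 = 220 = 2^2 · 55, so s = 2 and d = 55.
13^55 mod 221 = 208.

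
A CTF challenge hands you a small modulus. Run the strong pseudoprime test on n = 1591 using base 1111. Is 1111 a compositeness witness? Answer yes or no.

n − 1 = 1590 = 2^1 · 795, so s = 1 and d = 795.
x_0 = 1111^795 mod 1591 = 1.
x_0 = 1, so 1111 is not a witness.

no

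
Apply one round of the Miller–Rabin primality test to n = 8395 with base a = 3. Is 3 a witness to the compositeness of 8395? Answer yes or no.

yes

n − 1 = 8394 = 2^1 · 4197, so s = 1 and d = 4197.
x_0 = 3^4197 mod 8395 = 338.
x_0 ∉ {1, 8394} and s = 1, so 3 is a Miller–Rabin witness and 8395 is composite.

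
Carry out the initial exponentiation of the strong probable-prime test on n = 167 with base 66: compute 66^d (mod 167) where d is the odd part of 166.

n − 1 = 166 = 2^1 · 83, so s = 1 and d = 83.
Repeated squaring mod 167: 66^1 ≡ 66, 66^2 ≡ 14, 66^4 ≡ 29, 66^8 ≡ 6, 66^16 ≡ 36, 66^32 ≡ 127, 66^64 ≡ 97.
83 = 64 + 16 + 2 + 1, so 66^83 ≡ 97·36·14·66 ≡ 1 (mod 167).

1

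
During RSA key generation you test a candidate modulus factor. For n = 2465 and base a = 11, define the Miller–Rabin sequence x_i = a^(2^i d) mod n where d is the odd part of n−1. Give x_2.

n − 1 = 2464 = 2^5 · 77, so s = 5 and d = 77.
x_0 = 11^77 mod 2465 = 1061.
x_1 = 1061^2 mod 2465 = 1681.
x_2 = 1681^2 mod 2465 = 871.

871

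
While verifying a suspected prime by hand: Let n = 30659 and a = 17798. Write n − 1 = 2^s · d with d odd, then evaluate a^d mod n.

22607

n − 1 = 30658 = 2^1 · 15329, so s = 1 and d = 15329.
17798^15329 mod 30659 = 22607.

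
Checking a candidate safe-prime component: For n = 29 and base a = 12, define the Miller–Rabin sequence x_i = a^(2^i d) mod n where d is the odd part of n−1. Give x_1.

28

n − 1 = 28 = 2^2 · 7, so s = 2 and d = 7.
x_0 = 12^7 mod 29 = 17.
x_1 = 17^2 mod 29 = 28.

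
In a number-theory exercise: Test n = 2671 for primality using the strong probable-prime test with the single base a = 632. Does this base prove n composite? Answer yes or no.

n − 1 = 2670 = 2^1 · 1335, so s = 1 and d = 1335.
Repeated squaring mod 2671: 632^1 ≡ 632, 632^2 ≡ 1445, 632^4 ≡ 1974, 632^8 ≡ 2358, 632^16 ≡ 1813, 632^32 ≡ 1639, 632^64 ≡ 1966, 632^128 ≡ 219, 632^256 ≡ 2554, 632^512 ≡ 334, 632^1024 ≡ 2045.
1335 = 1024 + 256 + 32 + 16 + 4 + 2 + 1, so 632^1335 ≡ 2045·2554·1639·1813·1974·1445·632 ≡ 2670 (mod 2671).
x_0 = 632^1335 mod 2671 = 2670.
x_0 = 2670 ≡ −1, so 632 is not a witness.

no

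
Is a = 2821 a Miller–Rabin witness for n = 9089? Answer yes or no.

yes

n − 1 = 9088 = 2^7 · 71, so s = 7 and d = 71.
x_0 = 2821^71 mod 9089 = 5014.
x_0 is neither 1 nor 9088, so continue squaring.
x_1 = 5014^2 mod 9089 = 22.
x_2 = 22^2 mod 9089 = 484.
x_3 = 484^2 mod 9089 = 7031.
x_4 = 7031^2 mod 9089 = 8979.
x_5 = 8979^2 mod 9089 = 3011.
x_6 = 3011^2 mod 9089 = 4388.
Reached i = s−1 = 6 without hitting −1: 2821 is a Miller–Rabin witness and 9089 is composite.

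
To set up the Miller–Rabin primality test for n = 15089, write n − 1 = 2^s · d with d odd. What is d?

Halving: 15088 → 7544 → 3772 → 1886 → 943; 943 is odd.
So 15088 = 2^4 · 943.

943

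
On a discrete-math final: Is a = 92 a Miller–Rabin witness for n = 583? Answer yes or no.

yes

n − 1 = 582 = 2^1 · 291, so s = 1 and d = 291.
x_0 = 92^291 mod 583 = 510.
x_0 ∉ {1, 582} and s = 1, so 92 is a Miller–Rabin witness and 583 is composite.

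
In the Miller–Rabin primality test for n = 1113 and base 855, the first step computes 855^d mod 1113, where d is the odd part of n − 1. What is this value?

n − 1 = 1112 = 2^3 · 139, so s = 3 and d = 139.
By repeated squaring, 855^139 ≡ 414 (mod 1113).

414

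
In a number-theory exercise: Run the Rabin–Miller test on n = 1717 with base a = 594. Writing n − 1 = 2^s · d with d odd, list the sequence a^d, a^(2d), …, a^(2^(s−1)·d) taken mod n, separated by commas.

n − 1 = 1716 = 2^2 · 429, so s = 2 and d = 429.
x_0 = 594^429 mod 1717 = 815.
x_1 = 815^2 mod 1717 = 1463.

815, 1463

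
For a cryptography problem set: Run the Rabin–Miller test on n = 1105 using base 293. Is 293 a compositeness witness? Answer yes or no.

n − 1 = 1104 = 2^4 · 69, so s = 4 and d = 69.
By repeated squaring, 293^69 ≡ 463 (mod 1105).
x_0 = 293^69 mod 1105 = 463.
x_0 is neither 1 nor 1104, so continue squaring.
x_1 = 463^2 mod 1105 = 1104.
x_1 ≡ −1, so 293 is not a witness.

no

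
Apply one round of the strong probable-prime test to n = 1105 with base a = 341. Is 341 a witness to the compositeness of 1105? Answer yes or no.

n − 1 = 1104 = 2^4 · 69, so s = 4 and d = 69.
x_0 = 341^69 mod 1105 = 1.
x_0 = 1, so 341 is not a witness.

no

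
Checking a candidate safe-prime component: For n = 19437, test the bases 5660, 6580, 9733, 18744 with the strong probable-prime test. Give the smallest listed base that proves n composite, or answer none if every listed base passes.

5660

n − 1 = 19436 = 2^2 · 4859, so s = 2 and d = 4859.
Base 5660: x_0 = 5660^4859 mod 19437 = 2840. x_0 is neither 1 nor 19436, so continue squaring. x_1 = 2840^2 mod 19437 = 18682. Reached i = s−1 = 1 without hitting −1: 5660 is a Miller–Rabin witness and 19437 is composite.
Base 6580: x_0 = 6580^4859 mod 19437 = 4747. x_0 is neither 1 nor 19436, so continue squaring. x_1 = 4747^2 mod 19437 = 6526. Reached i = s−1 = 1 without hitting −1: 6580 is a Miller–Rabin witness and 19437 is composite.
Base 9733: x_0 = 9733^4859 mod 19437 = 5362. x_0 is neither 1 nor 19436, so continue squaring. x_1 = 5362^2 mod 19437 = 3721. Reached i = s−1 = 1 without hitting −1: 9733 is a Miller–Rabin witness and 19437 is composite.
Base 18744: x_0 = 18744^4859 mod 19437 = 13530. x_0 is neither 1 nor 19436, so continue squaring. x_1 = 13530^2 mod 19437 = 3234. Reached i = s−1 = 1 without hitting −1: 18744 is a Miller–Rabin witness and 19437 is composite.
The smallest witness among the given bases is 5660.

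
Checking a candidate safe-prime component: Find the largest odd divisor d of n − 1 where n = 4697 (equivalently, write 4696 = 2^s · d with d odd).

Halving: 4696 → 2348 → 1174 → 587; 587 is odd.
So 4696 = 2^3 · 587.

587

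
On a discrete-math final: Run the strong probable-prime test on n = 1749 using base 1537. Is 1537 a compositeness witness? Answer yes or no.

yes

n − 1 = 1748 = 2^2 · 437, so s = 2 and d = 437.
x_0 = 1537^437 mod 1749 = 1696.
x_0 is neither 1 nor 1748, so continue squaring.
x_1 = 1696^2 mod 1749 = 1060.
Reached i = s−1 = 1 without hitting −1: 1537 is a Miller–Rabin witness and 1749 is composite.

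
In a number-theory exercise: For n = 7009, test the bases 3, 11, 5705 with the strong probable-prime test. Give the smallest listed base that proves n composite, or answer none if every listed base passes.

n − 1 = 7008 = 2^5 · 219, so s = 5 and d = 219.
Base 3: x_0 = 3^219 mod 7009 = 2870. x_0 is neither 1 nor 7008, so continue squaring. x_1 = 2870^2 mod 7009 = 1325. x_2 = 1325^2 mod 7009 = 3375. x_3 = 3375^2 mod 7009 = 1000. x_4 = 1000^2 mod 7009 = 4722. Reached i = s−1 = 4 without hitting −1: 3 is a Miller–Rabin witness and 7009 is composite.
Base 11: x_0 = 11^219 mod 7009 = 5152. x_0 is neither 1 nor 7008, so continue squaring. x_1 = 5152^2 mod 7009 = 21. x_2 = 21^2 mod 7009 = 441. x_3 = 441^2 mod 7009 = 5238. x_4 = 5238^2 mod 7009 = 3418. Reached i = s−1 = 4 without hitting −1: 11 is a Miller–Rabin witness and 7009 is composite.
Base 5705: x_0 = 5705^219 mod 7009 = 1630. x_0 is neither 1 nor 7008, so continue squaring. x_1 = 1630^2 mod 7009 = 489. x_2 = 489^2 mod 7009 = 815. x_3 = 815^2 mod 7009 = 5379. x_4 = 5379^2 mod 7009 = 489. Reached i = s−1 = 4 without hitting −1: 5705 is a Miller–Rabin witness and 7009 is composite.
The smallest witness among the given bases is 3.

3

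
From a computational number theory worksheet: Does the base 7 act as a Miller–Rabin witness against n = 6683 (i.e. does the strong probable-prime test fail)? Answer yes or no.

yes

n − 1 = 6682 = 2^1 · 3341, so s = 1 and d = 3341.
x_0 = 7^3341 mod 6683 = 485.
x_0 ∉ {1, 6682} and s = 1, so 7 is a Miller–Rabin witness and 6683 is composite.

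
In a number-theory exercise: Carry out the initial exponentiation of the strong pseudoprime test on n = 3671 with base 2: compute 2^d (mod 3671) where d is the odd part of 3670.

n − 1 = 3670 = 2^1 · 1835, so s = 1 and d = 1835.
By repeated squaring, 2^1835 ≡ 1 (mod 3671).

1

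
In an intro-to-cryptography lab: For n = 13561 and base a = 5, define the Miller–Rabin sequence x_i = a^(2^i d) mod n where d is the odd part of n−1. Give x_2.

n − 1 = 13560 = 2^3 · 1695, so s = 3 and d = 1695.
x_0 = 5^1695 mod 13561 = 2344.
x_1 = 2344^2 mod 13561 = 2131.
x_2 = 2131^2 mod 13561 = 11787.

11787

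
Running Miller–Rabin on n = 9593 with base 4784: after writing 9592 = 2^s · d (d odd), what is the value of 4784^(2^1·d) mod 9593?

8200

n − 1 = 9592 = 2^3 · 1199, so s = 3 and d = 1199.
By repeated squaring, 4784^1199 ≡ 836 (mod 9593).
x_0 = 836.
x_1 = 836^2 mod 9593 = 8200.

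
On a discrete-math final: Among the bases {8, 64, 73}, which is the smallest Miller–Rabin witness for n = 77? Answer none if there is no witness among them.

n − 1 = 76 = 2^2 · 19, so s = 2 and d = 19.
Base 8: x_0 = 8^19 mod 77 = 29. x_0 is neither 1 nor 76, so continue squaring. x_1 = 29^2 mod 77 = 71. Reached i = s−1 = 1 without hitting −1: 8 is a Miller–Rabin witness and 77 is composite.
Base 64: x_0 = 64^19 mod 77 = 71. x_0 is neither 1 nor 76, so continue squaring. x_1 = 71^2 mod 77 = 36. Reached i = s−1 = 1 without hitting −1: 64 is a Miller–Rabin witness and 77 is composite.
Base 73: x_0 = 73^19 mod 77 = 52. x_0 is neither 1 nor 76, so continue squaring. x_1 = 52^2 mod 77 = 9. Reached i = s−1 = 1 without hitting −1: 73 is a Miller–Rabin witness and 77 is composite.
The smallest witness among the given bases is 8.

8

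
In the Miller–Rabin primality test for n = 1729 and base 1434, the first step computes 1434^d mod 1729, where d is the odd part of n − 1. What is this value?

n − 1 = 1728 = 2^6 · 27, so s = 6 and d = 27.
1434^27 mod 1729 = 818.

818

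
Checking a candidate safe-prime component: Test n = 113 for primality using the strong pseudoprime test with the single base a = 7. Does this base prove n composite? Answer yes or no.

n − 1 = 112 = 2^4 · 7, so s = 4 and d = 7.
x_0 = 7^7 mod 113 = 112.
x_0 = 112 ≡ −1, so 7 is not a witness.

no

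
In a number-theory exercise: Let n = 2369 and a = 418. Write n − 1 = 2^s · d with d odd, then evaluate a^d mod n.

n − 1 = 2368 = 2^6 · 37, so s = 6 and d = 37.
418^37 mod 2369 = 2211.

2211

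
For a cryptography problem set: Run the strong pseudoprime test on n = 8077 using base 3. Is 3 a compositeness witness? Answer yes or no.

n − 1 = 8076 = 2^2 · 2019, so s = 2 and d = 2019.
x_0 = 3^2019 mod 8077 = 2487.
x_0 is neither 1 nor 8076, so continue squaring.
x_1 = 2487^2 mod 8077 = 6264.
Reached i = s−1 = 1 without hitting −1: 3 is a Miller–Rabin witness and 8077 is composite.

yes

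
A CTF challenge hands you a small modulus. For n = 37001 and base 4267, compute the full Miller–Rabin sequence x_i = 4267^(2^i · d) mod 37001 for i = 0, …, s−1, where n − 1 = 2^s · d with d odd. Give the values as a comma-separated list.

23548, 11318, 36663

n − 1 = 37000 = 2^3 · 4625, so s = 3 and d = 4625.
x_0 = 4267^4625 mod 37001 = 23548.
x_1 = 23548^2 mod 37001 = 11318.
x_2 = 11318^2 mod 37001 = 36663.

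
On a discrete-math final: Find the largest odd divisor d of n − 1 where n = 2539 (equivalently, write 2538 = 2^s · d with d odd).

1269

Halving: 2538 → 1269; 1269 is odd.
So 2538 = 2^1 · 1269.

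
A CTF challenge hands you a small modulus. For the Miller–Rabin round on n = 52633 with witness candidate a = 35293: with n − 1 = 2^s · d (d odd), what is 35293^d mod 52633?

n − 1 = 52632 = 2^3 · 6579, so s = 3 and d = 6579.
35293^6579 mod 52633 = 27397.

27397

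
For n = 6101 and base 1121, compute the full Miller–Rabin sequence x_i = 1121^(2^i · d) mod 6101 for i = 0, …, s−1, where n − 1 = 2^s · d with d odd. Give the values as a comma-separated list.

n − 1 = 6100 = 2^2 · 1525, so s = 2 and d = 1525.
x_0 = 1121^1525 mod 6101 = 1.
x_1 = 1^2 mod 6101 = 1.

1, 1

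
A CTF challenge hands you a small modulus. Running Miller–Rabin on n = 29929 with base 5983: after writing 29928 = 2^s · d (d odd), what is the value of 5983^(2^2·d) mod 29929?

n − 1 = 29928 = 2^3 · 3741, so s = 3 and d = 3741.
x_0 = 5983^3741 mod 29929 = 22397.
x_1 = 22397^2 mod 29929 = 15569.
x_2 = 15569^2 mod 29929 = 28719.

28719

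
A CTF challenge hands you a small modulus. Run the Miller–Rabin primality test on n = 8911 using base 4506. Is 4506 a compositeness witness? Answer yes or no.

yes

n − 1 = 8910 = 2^1 · 4455, so s = 1 and d = 4455.
x_0 = 4506^4455 mod 8911 = 8644.
x_0 ∉ {1, 8910} and s = 1, so 4506 is a Miller–Rabin witness and 8911 is composite.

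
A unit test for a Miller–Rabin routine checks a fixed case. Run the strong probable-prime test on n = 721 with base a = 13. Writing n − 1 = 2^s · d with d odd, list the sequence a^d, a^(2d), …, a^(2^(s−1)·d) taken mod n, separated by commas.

n − 1 = 720 = 2^4 · 45, so s = 4 and d = 45.
x_0 = 13^45 mod 721 = 524.
x_1 = 524^2 mod 721 = 596.
x_2 = 596^2 mod 721 = 484.
x_3 = 484^2 mod 721 = 652.

524, 596, 484, 652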